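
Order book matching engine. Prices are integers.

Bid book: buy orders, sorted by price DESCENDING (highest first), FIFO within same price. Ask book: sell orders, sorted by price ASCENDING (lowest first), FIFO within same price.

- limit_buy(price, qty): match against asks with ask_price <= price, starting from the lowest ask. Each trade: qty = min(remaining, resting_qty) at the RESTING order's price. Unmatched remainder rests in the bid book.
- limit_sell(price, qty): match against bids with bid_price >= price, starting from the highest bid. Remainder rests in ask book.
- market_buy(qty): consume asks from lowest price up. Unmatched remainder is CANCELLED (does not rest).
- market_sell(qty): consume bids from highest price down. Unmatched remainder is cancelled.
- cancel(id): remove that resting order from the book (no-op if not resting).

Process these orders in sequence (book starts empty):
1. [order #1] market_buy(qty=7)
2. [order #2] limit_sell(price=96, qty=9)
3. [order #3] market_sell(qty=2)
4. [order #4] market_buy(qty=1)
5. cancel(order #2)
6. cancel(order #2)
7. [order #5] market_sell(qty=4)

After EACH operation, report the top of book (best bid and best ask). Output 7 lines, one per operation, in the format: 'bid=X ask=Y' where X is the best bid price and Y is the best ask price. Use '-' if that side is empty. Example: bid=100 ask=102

Answer: bid=- ask=-
bid=- ask=96
bid=- ask=96
bid=- ask=96
bid=- ask=-
bid=- ask=-
bid=- ask=-

Derivation:
After op 1 [order #1] market_buy(qty=7): fills=none; bids=[-] asks=[-]
After op 2 [order #2] limit_sell(price=96, qty=9): fills=none; bids=[-] asks=[#2:9@96]
After op 3 [order #3] market_sell(qty=2): fills=none; bids=[-] asks=[#2:9@96]
After op 4 [order #4] market_buy(qty=1): fills=#4x#2:1@96; bids=[-] asks=[#2:8@96]
After op 5 cancel(order #2): fills=none; bids=[-] asks=[-]
After op 6 cancel(order #2): fills=none; bids=[-] asks=[-]
After op 7 [order #5] market_sell(qty=4): fills=none; bids=[-] asks=[-]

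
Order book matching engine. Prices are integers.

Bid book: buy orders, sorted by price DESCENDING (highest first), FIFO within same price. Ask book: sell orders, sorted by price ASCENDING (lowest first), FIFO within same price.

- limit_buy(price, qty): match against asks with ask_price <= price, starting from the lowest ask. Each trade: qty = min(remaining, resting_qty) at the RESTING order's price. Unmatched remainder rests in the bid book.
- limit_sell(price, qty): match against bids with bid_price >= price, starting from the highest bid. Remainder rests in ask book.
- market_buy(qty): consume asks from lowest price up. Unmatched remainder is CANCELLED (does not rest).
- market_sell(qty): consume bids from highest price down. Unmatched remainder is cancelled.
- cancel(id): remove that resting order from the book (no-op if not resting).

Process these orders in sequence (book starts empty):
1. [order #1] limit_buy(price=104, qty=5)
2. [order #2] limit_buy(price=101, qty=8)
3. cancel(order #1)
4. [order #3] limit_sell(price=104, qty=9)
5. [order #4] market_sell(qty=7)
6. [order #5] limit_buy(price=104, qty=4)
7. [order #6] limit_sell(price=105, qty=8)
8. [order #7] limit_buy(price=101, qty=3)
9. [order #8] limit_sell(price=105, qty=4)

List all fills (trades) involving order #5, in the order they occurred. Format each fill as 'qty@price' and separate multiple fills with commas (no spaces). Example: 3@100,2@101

Answer: 4@104

Derivation:
After op 1 [order #1] limit_buy(price=104, qty=5): fills=none; bids=[#1:5@104] asks=[-]
After op 2 [order #2] limit_buy(price=101, qty=8): fills=none; bids=[#1:5@104 #2:8@101] asks=[-]
After op 3 cancel(order #1): fills=none; bids=[#2:8@101] asks=[-]
After op 4 [order #3] limit_sell(price=104, qty=9): fills=none; bids=[#2:8@101] asks=[#3:9@104]
After op 5 [order #4] market_sell(qty=7): fills=#2x#4:7@101; bids=[#2:1@101] asks=[#3:9@104]
After op 6 [order #5] limit_buy(price=104, qty=4): fills=#5x#3:4@104; bids=[#2:1@101] asks=[#3:5@104]
After op 7 [order #6] limit_sell(price=105, qty=8): fills=none; bids=[#2:1@101] asks=[#3:5@104 #6:8@105]
After op 8 [order #7] limit_buy(price=101, qty=3): fills=none; bids=[#2:1@101 #7:3@101] asks=[#3:5@104 #6:8@105]
After op 9 [order #8] limit_sell(price=105, qty=4): fills=none; bids=[#2:1@101 #7:3@101] asks=[#3:5@104 #6:8@105 #8:4@105]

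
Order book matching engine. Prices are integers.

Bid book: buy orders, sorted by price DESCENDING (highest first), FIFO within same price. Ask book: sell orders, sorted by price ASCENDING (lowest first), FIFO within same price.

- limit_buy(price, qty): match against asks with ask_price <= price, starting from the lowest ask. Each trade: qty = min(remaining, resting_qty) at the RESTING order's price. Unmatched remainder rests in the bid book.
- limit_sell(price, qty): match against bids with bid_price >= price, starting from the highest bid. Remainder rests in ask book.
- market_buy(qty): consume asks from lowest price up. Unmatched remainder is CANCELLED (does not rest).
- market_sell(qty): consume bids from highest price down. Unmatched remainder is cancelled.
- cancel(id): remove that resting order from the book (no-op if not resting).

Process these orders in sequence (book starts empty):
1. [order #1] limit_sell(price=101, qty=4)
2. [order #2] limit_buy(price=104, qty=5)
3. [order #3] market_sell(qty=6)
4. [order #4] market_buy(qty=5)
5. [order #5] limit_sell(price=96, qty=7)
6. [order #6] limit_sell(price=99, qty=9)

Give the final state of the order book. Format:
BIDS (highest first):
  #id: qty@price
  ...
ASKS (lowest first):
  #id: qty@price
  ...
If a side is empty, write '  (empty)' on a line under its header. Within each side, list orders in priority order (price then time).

After op 1 [order #1] limit_sell(price=101, qty=4): fills=none; bids=[-] asks=[#1:4@101]
After op 2 [order #2] limit_buy(price=104, qty=5): fills=#2x#1:4@101; bids=[#2:1@104] asks=[-]
After op 3 [order #3] market_sell(qty=6): fills=#2x#3:1@104; bids=[-] asks=[-]
After op 4 [order #4] market_buy(qty=5): fills=none; bids=[-] asks=[-]
After op 5 [order #5] limit_sell(price=96, qty=7): fills=none; bids=[-] asks=[#5:7@96]
After op 6 [order #6] limit_sell(price=99, qty=9): fills=none; bids=[-] asks=[#5:7@96 #6:9@99]

Answer: BIDS (highest first):
  (empty)
ASKS (lowest first):
  #5: 7@96
  #6: 9@99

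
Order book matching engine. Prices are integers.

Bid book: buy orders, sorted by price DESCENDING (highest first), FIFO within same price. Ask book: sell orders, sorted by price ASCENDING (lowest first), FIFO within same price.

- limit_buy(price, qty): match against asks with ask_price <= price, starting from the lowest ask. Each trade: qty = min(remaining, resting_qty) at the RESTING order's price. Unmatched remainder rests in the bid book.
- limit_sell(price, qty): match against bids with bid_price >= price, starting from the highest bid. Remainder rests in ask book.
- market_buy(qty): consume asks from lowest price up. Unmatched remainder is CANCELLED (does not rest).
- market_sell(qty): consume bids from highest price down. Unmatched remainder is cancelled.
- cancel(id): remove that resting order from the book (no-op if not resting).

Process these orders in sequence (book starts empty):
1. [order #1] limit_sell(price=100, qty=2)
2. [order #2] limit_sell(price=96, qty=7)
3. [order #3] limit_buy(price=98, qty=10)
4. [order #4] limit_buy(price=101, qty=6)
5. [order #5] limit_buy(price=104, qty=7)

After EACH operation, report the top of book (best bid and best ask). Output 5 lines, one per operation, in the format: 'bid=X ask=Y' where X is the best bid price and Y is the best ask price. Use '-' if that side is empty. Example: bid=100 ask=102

Answer: bid=- ask=100
bid=- ask=96
bid=98 ask=100
bid=101 ask=-
bid=104 ask=-

Derivation:
After op 1 [order #1] limit_sell(price=100, qty=2): fills=none; bids=[-] asks=[#1:2@100]
After op 2 [order #2] limit_sell(price=96, qty=7): fills=none; bids=[-] asks=[#2:7@96 #1:2@100]
After op 3 [order #3] limit_buy(price=98, qty=10): fills=#3x#2:7@96; bids=[#3:3@98] asks=[#1:2@100]
After op 4 [order #4] limit_buy(price=101, qty=6): fills=#4x#1:2@100; bids=[#4:4@101 #3:3@98] asks=[-]
After op 5 [order #5] limit_buy(price=104, qty=7): fills=none; bids=[#5:7@104 #4:4@101 #3:3@98] asks=[-]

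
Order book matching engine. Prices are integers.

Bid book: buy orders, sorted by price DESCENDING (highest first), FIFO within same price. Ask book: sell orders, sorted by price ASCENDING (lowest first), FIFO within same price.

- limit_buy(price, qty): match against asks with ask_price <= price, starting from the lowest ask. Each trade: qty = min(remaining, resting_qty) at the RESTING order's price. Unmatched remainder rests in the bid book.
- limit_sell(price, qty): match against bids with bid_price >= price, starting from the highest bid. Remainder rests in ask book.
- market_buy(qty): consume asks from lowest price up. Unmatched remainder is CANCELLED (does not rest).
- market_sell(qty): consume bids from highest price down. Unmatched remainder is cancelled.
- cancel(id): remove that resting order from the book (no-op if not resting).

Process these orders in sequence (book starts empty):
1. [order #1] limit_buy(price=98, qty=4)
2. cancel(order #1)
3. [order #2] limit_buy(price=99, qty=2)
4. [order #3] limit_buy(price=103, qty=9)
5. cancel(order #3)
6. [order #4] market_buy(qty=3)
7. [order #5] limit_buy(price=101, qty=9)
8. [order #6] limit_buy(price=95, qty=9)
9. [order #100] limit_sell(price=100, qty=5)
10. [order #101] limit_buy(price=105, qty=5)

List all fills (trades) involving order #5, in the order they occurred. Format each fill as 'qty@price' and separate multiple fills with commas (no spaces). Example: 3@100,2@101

After op 1 [order #1] limit_buy(price=98, qty=4): fills=none; bids=[#1:4@98] asks=[-]
After op 2 cancel(order #1): fills=none; bids=[-] asks=[-]
After op 3 [order #2] limit_buy(price=99, qty=2): fills=none; bids=[#2:2@99] asks=[-]
After op 4 [order #3] limit_buy(price=103, qty=9): fills=none; bids=[#3:9@103 #2:2@99] asks=[-]
After op 5 cancel(order #3): fills=none; bids=[#2:2@99] asks=[-]
After op 6 [order #4] market_buy(qty=3): fills=none; bids=[#2:2@99] asks=[-]
After op 7 [order #5] limit_buy(price=101, qty=9): fills=none; bids=[#5:9@101 #2:2@99] asks=[-]
After op 8 [order #6] limit_buy(price=95, qty=9): fills=none; bids=[#5:9@101 #2:2@99 #6:9@95] asks=[-]
After op 9 [order #100] limit_sell(price=100, qty=5): fills=#5x#100:5@101; bids=[#5:4@101 #2:2@99 #6:9@95] asks=[-]
After op 10 [order #101] limit_buy(price=105, qty=5): fills=none; bids=[#101:5@105 #5:4@101 #2:2@99 #6:9@95] asks=[-]

Answer: 5@101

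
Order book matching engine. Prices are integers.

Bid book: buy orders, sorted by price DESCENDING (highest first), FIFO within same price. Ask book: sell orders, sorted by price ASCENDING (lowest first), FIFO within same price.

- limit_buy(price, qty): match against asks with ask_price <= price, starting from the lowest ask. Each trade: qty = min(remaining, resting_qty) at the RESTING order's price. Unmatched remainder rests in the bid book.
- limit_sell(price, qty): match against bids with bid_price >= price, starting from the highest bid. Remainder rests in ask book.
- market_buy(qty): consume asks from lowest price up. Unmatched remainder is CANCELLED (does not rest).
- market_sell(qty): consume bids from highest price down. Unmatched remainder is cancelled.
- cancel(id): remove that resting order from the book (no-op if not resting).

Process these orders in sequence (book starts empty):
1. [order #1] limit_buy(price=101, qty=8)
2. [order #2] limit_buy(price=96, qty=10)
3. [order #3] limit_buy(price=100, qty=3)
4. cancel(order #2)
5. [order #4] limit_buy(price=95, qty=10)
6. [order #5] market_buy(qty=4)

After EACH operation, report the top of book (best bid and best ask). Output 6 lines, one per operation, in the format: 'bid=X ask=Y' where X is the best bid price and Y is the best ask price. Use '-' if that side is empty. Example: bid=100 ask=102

Answer: bid=101 ask=-
bid=101 ask=-
bid=101 ask=-
bid=101 ask=-
bid=101 ask=-
bid=101 ask=-

Derivation:
After op 1 [order #1] limit_buy(price=101, qty=8): fills=none; bids=[#1:8@101] asks=[-]
After op 2 [order #2] limit_buy(price=96, qty=10): fills=none; bids=[#1:8@101 #2:10@96] asks=[-]
After op 3 [order #3] limit_buy(price=100, qty=3): fills=none; bids=[#1:8@101 #3:3@100 #2:10@96] asks=[-]
After op 4 cancel(order #2): fills=none; bids=[#1:8@101 #3:3@100] asks=[-]
After op 5 [order #4] limit_buy(price=95, qty=10): fills=none; bids=[#1:8@101 #3:3@100 #4:10@95] asks=[-]
After op 6 [order #5] market_buy(qty=4): fills=none; bids=[#1:8@101 #3:3@100 #4:10@95] asks=[-]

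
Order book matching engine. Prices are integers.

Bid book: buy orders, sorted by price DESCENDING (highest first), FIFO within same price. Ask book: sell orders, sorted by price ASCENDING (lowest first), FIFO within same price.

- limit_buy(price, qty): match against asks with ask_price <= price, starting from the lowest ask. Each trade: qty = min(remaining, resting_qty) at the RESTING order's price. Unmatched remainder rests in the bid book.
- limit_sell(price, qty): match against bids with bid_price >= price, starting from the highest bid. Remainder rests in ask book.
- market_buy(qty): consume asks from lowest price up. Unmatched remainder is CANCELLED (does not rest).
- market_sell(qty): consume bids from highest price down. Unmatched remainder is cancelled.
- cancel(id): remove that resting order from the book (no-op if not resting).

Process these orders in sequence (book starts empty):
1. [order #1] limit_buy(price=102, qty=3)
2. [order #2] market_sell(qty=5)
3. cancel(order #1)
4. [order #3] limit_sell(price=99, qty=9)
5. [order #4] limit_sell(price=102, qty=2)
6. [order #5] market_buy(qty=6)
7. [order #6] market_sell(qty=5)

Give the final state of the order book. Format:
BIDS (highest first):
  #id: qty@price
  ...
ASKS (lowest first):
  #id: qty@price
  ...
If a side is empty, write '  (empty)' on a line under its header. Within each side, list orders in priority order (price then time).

Answer: BIDS (highest first):
  (empty)
ASKS (lowest first):
  #3: 3@99
  #4: 2@102

Derivation:
After op 1 [order #1] limit_buy(price=102, qty=3): fills=none; bids=[#1:3@102] asks=[-]
After op 2 [order #2] market_sell(qty=5): fills=#1x#2:3@102; bids=[-] asks=[-]
After op 3 cancel(order #1): fills=none; bids=[-] asks=[-]
After op 4 [order #3] limit_sell(price=99, qty=9): fills=none; bids=[-] asks=[#3:9@99]
After op 5 [order #4] limit_sell(price=102, qty=2): fills=none; bids=[-] asks=[#3:9@99 #4:2@102]
After op 6 [order #5] market_buy(qty=6): fills=#5x#3:6@99; bids=[-] asks=[#3:3@99 #4:2@102]
After op 7 [order #6] market_sell(qty=5): fills=none; bids=[-] asks=[#3:3@99 #4:2@102]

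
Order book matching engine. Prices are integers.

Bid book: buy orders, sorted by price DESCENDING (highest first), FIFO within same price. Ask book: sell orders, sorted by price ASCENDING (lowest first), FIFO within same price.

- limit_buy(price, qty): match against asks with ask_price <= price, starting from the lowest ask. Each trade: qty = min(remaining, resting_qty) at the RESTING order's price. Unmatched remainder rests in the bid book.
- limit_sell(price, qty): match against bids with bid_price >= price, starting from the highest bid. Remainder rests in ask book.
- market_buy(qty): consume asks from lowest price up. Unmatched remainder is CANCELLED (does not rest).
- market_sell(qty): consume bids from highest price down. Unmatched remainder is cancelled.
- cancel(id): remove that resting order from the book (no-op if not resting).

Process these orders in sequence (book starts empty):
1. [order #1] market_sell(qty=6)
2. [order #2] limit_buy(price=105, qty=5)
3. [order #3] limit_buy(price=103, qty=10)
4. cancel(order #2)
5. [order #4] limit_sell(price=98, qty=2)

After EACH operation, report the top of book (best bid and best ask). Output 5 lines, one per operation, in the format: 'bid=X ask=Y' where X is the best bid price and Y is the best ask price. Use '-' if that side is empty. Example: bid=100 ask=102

After op 1 [order #1] market_sell(qty=6): fills=none; bids=[-] asks=[-]
After op 2 [order #2] limit_buy(price=105, qty=5): fills=none; bids=[#2:5@105] asks=[-]
After op 3 [order #3] limit_buy(price=103, qty=10): fills=none; bids=[#2:5@105 #3:10@103] asks=[-]
After op 4 cancel(order #2): fills=none; bids=[#3:10@103] asks=[-]
After op 5 [order #4] limit_sell(price=98, qty=2): fills=#3x#4:2@103; bids=[#3:8@103] asks=[-]

Answer: bid=- ask=-
bid=105 ask=-
bid=105 ask=-
bid=103 ask=-
bid=103 ask=-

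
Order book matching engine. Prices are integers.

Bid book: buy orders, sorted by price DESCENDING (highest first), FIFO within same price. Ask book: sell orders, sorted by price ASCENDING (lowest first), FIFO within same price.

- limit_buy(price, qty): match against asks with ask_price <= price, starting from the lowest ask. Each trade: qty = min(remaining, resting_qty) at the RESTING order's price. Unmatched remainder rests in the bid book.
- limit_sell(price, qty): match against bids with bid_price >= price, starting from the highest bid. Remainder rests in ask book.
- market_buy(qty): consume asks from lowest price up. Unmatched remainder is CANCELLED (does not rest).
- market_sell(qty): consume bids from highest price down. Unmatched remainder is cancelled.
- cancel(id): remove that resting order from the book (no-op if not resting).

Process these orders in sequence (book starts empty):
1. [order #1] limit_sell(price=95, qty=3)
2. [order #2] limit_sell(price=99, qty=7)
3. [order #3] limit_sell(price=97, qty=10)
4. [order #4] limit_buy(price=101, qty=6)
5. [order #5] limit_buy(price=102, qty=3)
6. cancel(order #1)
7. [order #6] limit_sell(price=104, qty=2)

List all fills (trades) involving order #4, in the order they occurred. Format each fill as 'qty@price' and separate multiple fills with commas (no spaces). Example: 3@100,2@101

Answer: 3@95,3@97

Derivation:
After op 1 [order #1] limit_sell(price=95, qty=3): fills=none; bids=[-] asks=[#1:3@95]
After op 2 [order #2] limit_sell(price=99, qty=7): fills=none; bids=[-] asks=[#1:3@95 #2:7@99]
After op 3 [order #3] limit_sell(price=97, qty=10): fills=none; bids=[-] asks=[#1:3@95 #3:10@97 #2:7@99]
After op 4 [order #4] limit_buy(price=101, qty=6): fills=#4x#1:3@95 #4x#3:3@97; bids=[-] asks=[#3:7@97 #2:7@99]
After op 5 [order #5] limit_buy(price=102, qty=3): fills=#5x#3:3@97; bids=[-] asks=[#3:4@97 #2:7@99]
After op 6 cancel(order #1): fills=none; bids=[-] asks=[#3:4@97 #2:7@99]
After op 7 [order #6] limit_sell(price=104, qty=2): fills=none; bids=[-] asks=[#3:4@97 #2:7@99 #6:2@104]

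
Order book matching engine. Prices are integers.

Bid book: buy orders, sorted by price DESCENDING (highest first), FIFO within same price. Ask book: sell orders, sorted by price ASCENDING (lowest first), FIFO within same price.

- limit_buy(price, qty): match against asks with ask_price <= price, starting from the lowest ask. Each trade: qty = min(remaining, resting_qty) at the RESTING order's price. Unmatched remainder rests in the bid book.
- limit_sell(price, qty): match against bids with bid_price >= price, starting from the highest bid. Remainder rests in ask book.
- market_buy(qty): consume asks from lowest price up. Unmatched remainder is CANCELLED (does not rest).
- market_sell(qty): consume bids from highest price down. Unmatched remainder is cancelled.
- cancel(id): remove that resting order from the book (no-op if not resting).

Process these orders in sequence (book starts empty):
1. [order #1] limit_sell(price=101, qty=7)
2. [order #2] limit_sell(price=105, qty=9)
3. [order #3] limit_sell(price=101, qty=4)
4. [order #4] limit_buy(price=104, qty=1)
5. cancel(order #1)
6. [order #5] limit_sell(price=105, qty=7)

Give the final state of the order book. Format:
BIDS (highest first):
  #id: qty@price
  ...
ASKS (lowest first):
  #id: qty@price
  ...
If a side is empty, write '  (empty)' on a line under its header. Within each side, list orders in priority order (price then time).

After op 1 [order #1] limit_sell(price=101, qty=7): fills=none; bids=[-] asks=[#1:7@101]
After op 2 [order #2] limit_sell(price=105, qty=9): fills=none; bids=[-] asks=[#1:7@101 #2:9@105]
After op 3 [order #3] limit_sell(price=101, qty=4): fills=none; bids=[-] asks=[#1:7@101 #3:4@101 #2:9@105]
After op 4 [order #4] limit_buy(price=104, qty=1): fills=#4x#1:1@101; bids=[-] asks=[#1:6@101 #3:4@101 #2:9@105]
After op 5 cancel(order #1): fills=none; bids=[-] asks=[#3:4@101 #2:9@105]
After op 6 [order #5] limit_sell(price=105, qty=7): fills=none; bids=[-] asks=[#3:4@101 #2:9@105 #5:7@105]

Answer: BIDS (highest first):
  (empty)
ASKS (lowest first):
  #3: 4@101
  #2: 9@105
  #5: 7@105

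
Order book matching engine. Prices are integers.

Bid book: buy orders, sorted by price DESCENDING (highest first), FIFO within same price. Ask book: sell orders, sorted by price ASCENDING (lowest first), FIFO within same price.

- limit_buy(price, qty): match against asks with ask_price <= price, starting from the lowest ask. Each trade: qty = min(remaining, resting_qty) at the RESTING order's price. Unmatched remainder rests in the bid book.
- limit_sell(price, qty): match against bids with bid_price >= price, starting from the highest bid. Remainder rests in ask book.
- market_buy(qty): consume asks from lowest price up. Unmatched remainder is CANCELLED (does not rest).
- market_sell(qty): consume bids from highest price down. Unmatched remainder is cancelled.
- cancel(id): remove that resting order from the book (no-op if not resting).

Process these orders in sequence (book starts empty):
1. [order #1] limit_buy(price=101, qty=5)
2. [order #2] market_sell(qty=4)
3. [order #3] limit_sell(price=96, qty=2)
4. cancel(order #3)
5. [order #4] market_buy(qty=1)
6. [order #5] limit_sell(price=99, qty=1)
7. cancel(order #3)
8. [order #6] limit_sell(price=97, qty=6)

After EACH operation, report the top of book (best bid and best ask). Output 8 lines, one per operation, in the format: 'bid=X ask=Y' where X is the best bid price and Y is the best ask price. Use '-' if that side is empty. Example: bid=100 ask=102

Answer: bid=101 ask=-
bid=101 ask=-
bid=- ask=96
bid=- ask=-
bid=- ask=-
bid=- ask=99
bid=- ask=99
bid=- ask=97

Derivation:
After op 1 [order #1] limit_buy(price=101, qty=5): fills=none; bids=[#1:5@101] asks=[-]
After op 2 [order #2] market_sell(qty=4): fills=#1x#2:4@101; bids=[#1:1@101] asks=[-]
After op 3 [order #3] limit_sell(price=96, qty=2): fills=#1x#3:1@101; bids=[-] asks=[#3:1@96]
After op 4 cancel(order #3): fills=none; bids=[-] asks=[-]
After op 5 [order #4] market_buy(qty=1): fills=none; bids=[-] asks=[-]
After op 6 [order #5] limit_sell(price=99, qty=1): fills=none; bids=[-] asks=[#5:1@99]
After op 7 cancel(order #3): fills=none; bids=[-] asks=[#5:1@99]
After op 8 [order #6] limit_sell(price=97, qty=6): fills=none; bids=[-] asks=[#6:6@97 #5:1@99]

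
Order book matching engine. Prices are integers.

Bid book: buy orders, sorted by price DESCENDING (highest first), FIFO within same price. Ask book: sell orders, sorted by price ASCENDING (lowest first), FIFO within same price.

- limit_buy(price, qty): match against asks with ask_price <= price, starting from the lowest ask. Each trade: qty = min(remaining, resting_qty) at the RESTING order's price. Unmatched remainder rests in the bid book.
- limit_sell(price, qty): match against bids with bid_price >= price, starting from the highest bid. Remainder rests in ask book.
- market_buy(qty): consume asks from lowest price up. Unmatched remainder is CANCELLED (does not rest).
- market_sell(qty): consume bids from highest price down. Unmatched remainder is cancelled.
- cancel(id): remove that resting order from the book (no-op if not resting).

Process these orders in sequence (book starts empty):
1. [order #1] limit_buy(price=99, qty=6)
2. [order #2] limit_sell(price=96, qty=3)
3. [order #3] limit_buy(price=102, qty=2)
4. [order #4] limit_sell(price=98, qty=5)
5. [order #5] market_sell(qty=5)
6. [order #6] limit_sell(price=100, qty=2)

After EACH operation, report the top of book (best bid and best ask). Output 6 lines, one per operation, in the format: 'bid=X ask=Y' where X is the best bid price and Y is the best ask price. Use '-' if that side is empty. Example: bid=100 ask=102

Answer: bid=99 ask=-
bid=99 ask=-
bid=102 ask=-
bid=- ask=-
bid=- ask=-
bid=- ask=100

Derivation:
After op 1 [order #1] limit_buy(price=99, qty=6): fills=none; bids=[#1:6@99] asks=[-]
After op 2 [order #2] limit_sell(price=96, qty=3): fills=#1x#2:3@99; bids=[#1:3@99] asks=[-]
After op 3 [order #3] limit_buy(price=102, qty=2): fills=none; bids=[#3:2@102 #1:3@99] asks=[-]
After op 4 [order #4] limit_sell(price=98, qty=5): fills=#3x#4:2@102 #1x#4:3@99; bids=[-] asks=[-]
After op 5 [order #5] market_sell(qty=5): fills=none; bids=[-] asks=[-]
After op 6 [order #6] limit_sell(price=100, qty=2): fills=none; bids=[-] asks=[#6:2@100]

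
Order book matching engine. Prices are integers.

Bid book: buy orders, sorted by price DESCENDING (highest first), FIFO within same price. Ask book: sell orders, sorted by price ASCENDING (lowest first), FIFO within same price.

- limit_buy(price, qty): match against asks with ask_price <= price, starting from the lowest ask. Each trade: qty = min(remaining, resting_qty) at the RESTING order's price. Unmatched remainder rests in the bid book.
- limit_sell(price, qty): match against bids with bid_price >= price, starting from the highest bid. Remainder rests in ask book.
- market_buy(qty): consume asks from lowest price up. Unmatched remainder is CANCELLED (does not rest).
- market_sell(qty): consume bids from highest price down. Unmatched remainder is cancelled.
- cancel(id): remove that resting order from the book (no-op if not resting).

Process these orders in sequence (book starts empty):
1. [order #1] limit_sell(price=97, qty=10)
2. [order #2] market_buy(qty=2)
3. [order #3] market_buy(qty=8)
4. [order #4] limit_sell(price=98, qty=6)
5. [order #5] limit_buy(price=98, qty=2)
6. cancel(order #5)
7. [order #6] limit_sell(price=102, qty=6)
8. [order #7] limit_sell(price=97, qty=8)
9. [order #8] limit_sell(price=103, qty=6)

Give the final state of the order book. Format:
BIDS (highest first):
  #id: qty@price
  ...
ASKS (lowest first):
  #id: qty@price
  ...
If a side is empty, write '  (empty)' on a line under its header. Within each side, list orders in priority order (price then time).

Answer: BIDS (highest first):
  (empty)
ASKS (lowest first):
  #7: 8@97
  #4: 4@98
  #6: 6@102
  #8: 6@103

Derivation:
After op 1 [order #1] limit_sell(price=97, qty=10): fills=none; bids=[-] asks=[#1:10@97]
After op 2 [order #2] market_buy(qty=2): fills=#2x#1:2@97; bids=[-] asks=[#1:8@97]
After op 3 [order #3] market_buy(qty=8): fills=#3x#1:8@97; bids=[-] asks=[-]
After op 4 [order #4] limit_sell(price=98, qty=6): fills=none; bids=[-] asks=[#4:6@98]
After op 5 [order #5] limit_buy(price=98, qty=2): fills=#5x#4:2@98; bids=[-] asks=[#4:4@98]
After op 6 cancel(order #5): fills=none; bids=[-] asks=[#4:4@98]
After op 7 [order #6] limit_sell(price=102, qty=6): fills=none; bids=[-] asks=[#4:4@98 #6:6@102]
After op 8 [order #7] limit_sell(price=97, qty=8): fills=none; bids=[-] asks=[#7:8@97 #4:4@98 #6:6@102]
After op 9 [order #8] limit_sell(price=103, qty=6): fills=none; bids=[-] asks=[#7:8@97 #4:4@98 #6:6@102 #8:6@103]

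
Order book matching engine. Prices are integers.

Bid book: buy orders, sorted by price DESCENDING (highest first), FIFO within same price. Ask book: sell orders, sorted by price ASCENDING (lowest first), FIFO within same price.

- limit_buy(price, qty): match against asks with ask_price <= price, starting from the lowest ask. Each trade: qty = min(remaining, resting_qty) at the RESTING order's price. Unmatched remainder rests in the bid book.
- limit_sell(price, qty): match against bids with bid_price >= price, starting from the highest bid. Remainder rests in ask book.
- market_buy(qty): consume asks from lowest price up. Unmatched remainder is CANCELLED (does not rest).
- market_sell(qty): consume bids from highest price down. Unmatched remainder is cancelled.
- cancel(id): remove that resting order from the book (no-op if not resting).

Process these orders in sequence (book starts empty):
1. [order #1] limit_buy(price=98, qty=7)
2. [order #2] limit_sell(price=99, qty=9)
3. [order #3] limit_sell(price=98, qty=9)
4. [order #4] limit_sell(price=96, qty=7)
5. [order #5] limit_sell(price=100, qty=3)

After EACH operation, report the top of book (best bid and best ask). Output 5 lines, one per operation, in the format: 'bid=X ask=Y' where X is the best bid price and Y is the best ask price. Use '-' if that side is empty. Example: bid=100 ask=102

Answer: bid=98 ask=-
bid=98 ask=99
bid=- ask=98
bid=- ask=96
bid=- ask=96

Derivation:
After op 1 [order #1] limit_buy(price=98, qty=7): fills=none; bids=[#1:7@98] asks=[-]
After op 2 [order #2] limit_sell(price=99, qty=9): fills=none; bids=[#1:7@98] asks=[#2:9@99]
After op 3 [order #3] limit_sell(price=98, qty=9): fills=#1x#3:7@98; bids=[-] asks=[#3:2@98 #2:9@99]
After op 4 [order #4] limit_sell(price=96, qty=7): fills=none; bids=[-] asks=[#4:7@96 #3:2@98 #2:9@99]
After op 5 [order #5] limit_sell(price=100, qty=3): fills=none; bids=[-] asks=[#4:7@96 #3:2@98 #2:9@99 #5:3@100]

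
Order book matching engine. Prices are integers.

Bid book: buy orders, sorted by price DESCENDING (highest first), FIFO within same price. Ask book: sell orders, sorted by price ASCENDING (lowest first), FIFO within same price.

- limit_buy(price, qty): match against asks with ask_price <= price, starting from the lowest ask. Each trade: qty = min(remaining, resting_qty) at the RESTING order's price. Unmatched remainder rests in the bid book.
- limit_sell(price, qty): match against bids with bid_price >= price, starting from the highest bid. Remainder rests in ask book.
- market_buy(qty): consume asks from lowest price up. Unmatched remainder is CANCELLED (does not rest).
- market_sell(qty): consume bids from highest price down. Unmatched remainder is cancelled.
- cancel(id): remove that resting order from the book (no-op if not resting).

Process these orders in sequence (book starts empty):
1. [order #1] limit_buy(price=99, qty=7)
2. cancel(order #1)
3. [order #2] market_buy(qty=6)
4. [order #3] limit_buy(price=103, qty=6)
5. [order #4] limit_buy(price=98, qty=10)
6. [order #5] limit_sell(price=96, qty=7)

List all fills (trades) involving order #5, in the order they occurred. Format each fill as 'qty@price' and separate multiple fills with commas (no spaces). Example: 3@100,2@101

After op 1 [order #1] limit_buy(price=99, qty=7): fills=none; bids=[#1:7@99] asks=[-]
After op 2 cancel(order #1): fills=none; bids=[-] asks=[-]
After op 3 [order #2] market_buy(qty=6): fills=none; bids=[-] asks=[-]
After op 4 [order #3] limit_buy(price=103, qty=6): fills=none; bids=[#3:6@103] asks=[-]
After op 5 [order #4] limit_buy(price=98, qty=10): fills=none; bids=[#3:6@103 #4:10@98] asks=[-]
After op 6 [order #5] limit_sell(price=96, qty=7): fills=#3x#5:6@103 #4x#5:1@98; bids=[#4:9@98] asks=[-]

Answer: 6@103,1@98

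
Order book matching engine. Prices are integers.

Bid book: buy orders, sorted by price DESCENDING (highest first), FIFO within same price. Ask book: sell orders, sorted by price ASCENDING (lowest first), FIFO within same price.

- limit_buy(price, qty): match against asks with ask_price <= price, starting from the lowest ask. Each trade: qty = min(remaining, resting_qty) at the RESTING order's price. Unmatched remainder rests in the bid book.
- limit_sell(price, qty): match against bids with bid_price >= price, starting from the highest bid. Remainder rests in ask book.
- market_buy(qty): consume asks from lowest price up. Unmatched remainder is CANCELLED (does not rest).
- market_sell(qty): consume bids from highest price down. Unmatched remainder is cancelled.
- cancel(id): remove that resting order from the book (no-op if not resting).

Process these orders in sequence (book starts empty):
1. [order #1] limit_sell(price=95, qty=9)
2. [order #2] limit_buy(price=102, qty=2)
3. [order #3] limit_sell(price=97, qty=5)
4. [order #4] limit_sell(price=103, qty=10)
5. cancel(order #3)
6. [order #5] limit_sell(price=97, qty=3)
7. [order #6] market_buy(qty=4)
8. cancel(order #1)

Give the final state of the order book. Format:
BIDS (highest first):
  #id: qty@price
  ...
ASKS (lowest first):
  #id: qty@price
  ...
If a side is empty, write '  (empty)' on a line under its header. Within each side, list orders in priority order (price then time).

Answer: BIDS (highest first):
  (empty)
ASKS (lowest first):
  #5: 3@97
  #4: 10@103

Derivation:
After op 1 [order #1] limit_sell(price=95, qty=9): fills=none; bids=[-] asks=[#1:9@95]
After op 2 [order #2] limit_buy(price=102, qty=2): fills=#2x#1:2@95; bids=[-] asks=[#1:7@95]
After op 3 [order #3] limit_sell(price=97, qty=5): fills=none; bids=[-] asks=[#1:7@95 #3:5@97]
After op 4 [order #4] limit_sell(price=103, qty=10): fills=none; bids=[-] asks=[#1:7@95 #3:5@97 #4:10@103]
After op 5 cancel(order #3): fills=none; bids=[-] asks=[#1:7@95 #4:10@103]
After op 6 [order #5] limit_sell(price=97, qty=3): fills=none; bids=[-] asks=[#1:7@95 #5:3@97 #4:10@103]
After op 7 [order #6] market_buy(qty=4): fills=#6x#1:4@95; bids=[-] asks=[#1:3@95 #5:3@97 #4:10@103]
After op 8 cancel(order #1): fills=none; bids=[-] asks=[#5:3@97 #4:10@103]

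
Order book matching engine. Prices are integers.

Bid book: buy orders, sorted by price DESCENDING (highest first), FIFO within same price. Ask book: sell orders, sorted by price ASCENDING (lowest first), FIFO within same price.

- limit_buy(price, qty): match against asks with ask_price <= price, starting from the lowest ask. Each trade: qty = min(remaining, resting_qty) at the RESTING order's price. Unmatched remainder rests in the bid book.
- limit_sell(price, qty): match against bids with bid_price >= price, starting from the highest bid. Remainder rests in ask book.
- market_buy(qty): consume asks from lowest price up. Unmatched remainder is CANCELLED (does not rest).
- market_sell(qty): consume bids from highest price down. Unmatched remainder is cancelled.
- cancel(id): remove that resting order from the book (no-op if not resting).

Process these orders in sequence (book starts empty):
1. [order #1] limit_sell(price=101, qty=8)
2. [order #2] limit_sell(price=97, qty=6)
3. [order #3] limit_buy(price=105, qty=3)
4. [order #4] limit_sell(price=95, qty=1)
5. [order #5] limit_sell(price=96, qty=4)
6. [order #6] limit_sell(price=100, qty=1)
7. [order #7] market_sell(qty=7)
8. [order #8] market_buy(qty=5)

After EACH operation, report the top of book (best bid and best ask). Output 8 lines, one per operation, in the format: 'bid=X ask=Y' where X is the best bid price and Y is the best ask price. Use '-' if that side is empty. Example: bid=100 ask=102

Answer: bid=- ask=101
bid=- ask=97
bid=- ask=97
bid=- ask=95
bid=- ask=95
bid=- ask=95
bid=- ask=95
bid=- ask=97

Derivation:
After op 1 [order #1] limit_sell(price=101, qty=8): fills=none; bids=[-] asks=[#1:8@101]
After op 2 [order #2] limit_sell(price=97, qty=6): fills=none; bids=[-] asks=[#2:6@97 #1:8@101]
After op 3 [order #3] limit_buy(price=105, qty=3): fills=#3x#2:3@97; bids=[-] asks=[#2:3@97 #1:8@101]
After op 4 [order #4] limit_sell(price=95, qty=1): fills=none; bids=[-] asks=[#4:1@95 #2:3@97 #1:8@101]
After op 5 [order #5] limit_sell(price=96, qty=4): fills=none; bids=[-] asks=[#4:1@95 #5:4@96 #2:3@97 #1:8@101]
After op 6 [order #6] limit_sell(price=100, qty=1): fills=none; bids=[-] asks=[#4:1@95 #5:4@96 #2:3@97 #6:1@100 #1:8@101]
After op 7 [order #7] market_sell(qty=7): fills=none; bids=[-] asks=[#4:1@95 #5:4@96 #2:3@97 #6:1@100 #1:8@101]
After op 8 [order #8] market_buy(qty=5): fills=#8x#4:1@95 #8x#5:4@96; bids=[-] asks=[#2:3@97 #6:1@100 #1:8@101]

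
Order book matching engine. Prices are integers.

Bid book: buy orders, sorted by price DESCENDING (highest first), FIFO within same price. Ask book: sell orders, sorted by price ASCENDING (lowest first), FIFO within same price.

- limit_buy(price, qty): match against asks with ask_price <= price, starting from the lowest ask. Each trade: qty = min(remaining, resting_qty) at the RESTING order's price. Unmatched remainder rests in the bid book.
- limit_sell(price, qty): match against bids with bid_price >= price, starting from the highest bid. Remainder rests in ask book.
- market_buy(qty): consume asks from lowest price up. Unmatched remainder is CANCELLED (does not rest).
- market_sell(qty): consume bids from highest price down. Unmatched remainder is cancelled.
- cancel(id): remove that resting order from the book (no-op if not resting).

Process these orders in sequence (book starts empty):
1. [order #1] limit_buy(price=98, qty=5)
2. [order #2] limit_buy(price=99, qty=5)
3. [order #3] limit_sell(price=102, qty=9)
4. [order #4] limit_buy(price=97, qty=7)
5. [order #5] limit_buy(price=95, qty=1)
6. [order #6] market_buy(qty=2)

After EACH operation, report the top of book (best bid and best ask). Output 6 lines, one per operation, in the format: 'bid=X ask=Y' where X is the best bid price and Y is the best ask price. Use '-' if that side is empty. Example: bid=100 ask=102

After op 1 [order #1] limit_buy(price=98, qty=5): fills=none; bids=[#1:5@98] asks=[-]
After op 2 [order #2] limit_buy(price=99, qty=5): fills=none; bids=[#2:5@99 #1:5@98] asks=[-]
After op 3 [order #3] limit_sell(price=102, qty=9): fills=none; bids=[#2:5@99 #1:5@98] asks=[#3:9@102]
After op 4 [order #4] limit_buy(price=97, qty=7): fills=none; bids=[#2:5@99 #1:5@98 #4:7@97] asks=[#3:9@102]
After op 5 [order #5] limit_buy(price=95, qty=1): fills=none; bids=[#2:5@99 #1:5@98 #4:7@97 #5:1@95] asks=[#3:9@102]
After op 6 [order #6] market_buy(qty=2): fills=#6x#3:2@102; bids=[#2:5@99 #1:5@98 #4:7@97 #5:1@95] asks=[#3:7@102]

Answer: bid=98 ask=-
bid=99 ask=-
bid=99 ask=102
bid=99 ask=102
bid=99 ask=102
bid=99 ask=102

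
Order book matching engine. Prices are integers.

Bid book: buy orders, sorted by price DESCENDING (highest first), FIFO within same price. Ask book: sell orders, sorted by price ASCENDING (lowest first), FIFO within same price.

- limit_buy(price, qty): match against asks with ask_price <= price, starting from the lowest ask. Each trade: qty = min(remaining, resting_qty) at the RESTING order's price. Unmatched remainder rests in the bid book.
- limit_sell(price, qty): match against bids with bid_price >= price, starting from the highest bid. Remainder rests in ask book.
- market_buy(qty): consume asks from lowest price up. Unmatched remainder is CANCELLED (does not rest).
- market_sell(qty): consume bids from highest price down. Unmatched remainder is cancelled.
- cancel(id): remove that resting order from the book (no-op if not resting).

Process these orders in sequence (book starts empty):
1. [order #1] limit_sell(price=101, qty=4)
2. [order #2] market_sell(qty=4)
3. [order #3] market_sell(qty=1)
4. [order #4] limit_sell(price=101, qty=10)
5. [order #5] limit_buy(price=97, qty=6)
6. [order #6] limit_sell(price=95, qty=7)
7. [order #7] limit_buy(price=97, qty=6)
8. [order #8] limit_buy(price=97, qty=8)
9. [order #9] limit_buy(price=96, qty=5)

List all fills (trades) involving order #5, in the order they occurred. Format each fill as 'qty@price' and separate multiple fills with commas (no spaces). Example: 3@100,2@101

After op 1 [order #1] limit_sell(price=101, qty=4): fills=none; bids=[-] asks=[#1:4@101]
After op 2 [order #2] market_sell(qty=4): fills=none; bids=[-] asks=[#1:4@101]
After op 3 [order #3] market_sell(qty=1): fills=none; bids=[-] asks=[#1:4@101]
After op 4 [order #4] limit_sell(price=101, qty=10): fills=none; bids=[-] asks=[#1:4@101 #4:10@101]
After op 5 [order #5] limit_buy(price=97, qty=6): fills=none; bids=[#5:6@97] asks=[#1:4@101 #4:10@101]
After op 6 [order #6] limit_sell(price=95, qty=7): fills=#5x#6:6@97; bids=[-] asks=[#6:1@95 #1:4@101 #4:10@101]
After op 7 [order #7] limit_buy(price=97, qty=6): fills=#7x#6:1@95; bids=[#7:5@97] asks=[#1:4@101 #4:10@101]
After op 8 [order #8] limit_buy(price=97, qty=8): fills=none; bids=[#7:5@97 #8:8@97] asks=[#1:4@101 #4:10@101]
After op 9 [order #9] limit_buy(price=96, qty=5): fills=none; bids=[#7:5@97 #8:8@97 #9:5@96] asks=[#1:4@101 #4:10@101]

Answer: 6@97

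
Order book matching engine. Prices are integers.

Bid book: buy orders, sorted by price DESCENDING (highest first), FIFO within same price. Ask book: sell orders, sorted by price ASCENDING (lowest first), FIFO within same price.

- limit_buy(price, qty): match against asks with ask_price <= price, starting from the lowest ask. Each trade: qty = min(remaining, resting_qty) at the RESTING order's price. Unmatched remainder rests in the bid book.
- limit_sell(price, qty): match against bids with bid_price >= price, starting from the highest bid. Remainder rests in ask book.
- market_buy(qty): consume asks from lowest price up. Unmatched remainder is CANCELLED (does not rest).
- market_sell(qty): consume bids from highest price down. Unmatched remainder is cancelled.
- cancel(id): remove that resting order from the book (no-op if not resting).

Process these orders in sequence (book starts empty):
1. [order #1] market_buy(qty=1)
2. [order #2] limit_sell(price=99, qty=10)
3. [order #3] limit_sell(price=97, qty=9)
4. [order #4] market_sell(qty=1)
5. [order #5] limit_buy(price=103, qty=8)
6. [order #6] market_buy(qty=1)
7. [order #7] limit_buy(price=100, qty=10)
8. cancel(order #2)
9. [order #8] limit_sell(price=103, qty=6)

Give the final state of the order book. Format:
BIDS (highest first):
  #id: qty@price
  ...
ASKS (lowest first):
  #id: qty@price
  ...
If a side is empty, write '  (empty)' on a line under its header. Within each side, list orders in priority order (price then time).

After op 1 [order #1] market_buy(qty=1): fills=none; bids=[-] asks=[-]
After op 2 [order #2] limit_sell(price=99, qty=10): fills=none; bids=[-] asks=[#2:10@99]
After op 3 [order #3] limit_sell(price=97, qty=9): fills=none; bids=[-] asks=[#3:9@97 #2:10@99]
After op 4 [order #4] market_sell(qty=1): fills=none; bids=[-] asks=[#3:9@97 #2:10@99]
After op 5 [order #5] limit_buy(price=103, qty=8): fills=#5x#3:8@97; bids=[-] asks=[#3:1@97 #2:10@99]
After op 6 [order #6] market_buy(qty=1): fills=#6x#3:1@97; bids=[-] asks=[#2:10@99]
After op 7 [order #7] limit_buy(price=100, qty=10): fills=#7x#2:10@99; bids=[-] asks=[-]
After op 8 cancel(order #2): fills=none; bids=[-] asks=[-]
After op 9 [order #8] limit_sell(price=103, qty=6): fills=none; bids=[-] asks=[#8:6@103]

Answer: BIDS (highest first):
  (empty)
ASKS (lowest first):
  #8: 6@103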